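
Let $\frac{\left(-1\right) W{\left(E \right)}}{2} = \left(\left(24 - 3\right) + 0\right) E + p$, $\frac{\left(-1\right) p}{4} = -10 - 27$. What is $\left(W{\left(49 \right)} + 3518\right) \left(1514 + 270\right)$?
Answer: $2076576$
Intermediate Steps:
$p = 148$ ($p = - 4 \left(-10 - 27\right) = \left(-4\right) \left(-37\right) = 148$)
$W{\left(E \right)} = -296 - 42 E$ ($W{\left(E \right)} = - 2 \left(\left(\left(24 - 3\right) + 0\right) E + 148\right) = - 2 \left(\left(21 + 0\right) E + 148\right) = - 2 \left(21 E + 148\right) = - 2 \left(148 + 21 E\right) = -296 - 42 E$)
$\left(W{\left(49 \right)} + 3518\right) \left(1514 + 270\right) = \left(\left(-296 - 2058\right) + 3518\right) \left(1514 + 270\right) = \left(\left(-296 - 2058\right) + 3518\right) 1784 = \left(-2354 + 3518\right) 1784 = 1164 \cdot 1784 = 2076576$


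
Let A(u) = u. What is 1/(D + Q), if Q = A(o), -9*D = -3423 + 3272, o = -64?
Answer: -9/425 ≈ -0.021176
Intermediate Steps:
D = 151/9 (D = -(-3423 + 3272)/9 = -1/9*(-151) = 151/9 ≈ 16.778)
Q = -64
1/(D + Q) = 1/(151/9 - 64) = 1/(-425/9) = -9/425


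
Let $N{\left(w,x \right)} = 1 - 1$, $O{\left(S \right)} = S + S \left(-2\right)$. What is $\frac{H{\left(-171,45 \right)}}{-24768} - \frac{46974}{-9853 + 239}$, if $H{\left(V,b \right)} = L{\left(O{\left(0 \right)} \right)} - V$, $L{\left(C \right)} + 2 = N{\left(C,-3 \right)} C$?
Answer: $\frac{580913633}{119059776} \approx 4.8792$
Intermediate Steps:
$O{\left(S \right)} = - S$ ($O{\left(S \right)} = S - 2 S = - S$)
$N{\left(w,x \right)} = 0$ ($N{\left(w,x \right)} = 1 - 1 = 0$)
$L{\left(C \right)} = -2$ ($L{\left(C \right)} = -2 + 0 C = -2 + 0 = -2$)
$H{\left(V,b \right)} = -2 - V$
$\frac{H{\left(-171,45 \right)}}{-24768} - \frac{46974}{-9853 + 239} = \frac{-2 - -171}{-24768} - \frac{46974}{-9853 + 239} = \left(-2 + 171\right) \left(- \frac{1}{24768}\right) - \frac{46974}{-9614} = 169 \left(- \frac{1}{24768}\right) - - \frac{23487}{4807} = - \frac{169}{24768} + \frac{23487}{4807} = \frac{580913633}{119059776}$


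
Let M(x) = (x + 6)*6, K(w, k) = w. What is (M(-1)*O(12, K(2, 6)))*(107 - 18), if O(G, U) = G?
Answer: 32040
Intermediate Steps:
M(x) = 36 + 6*x (M(x) = (6 + x)*6 = 36 + 6*x)
(M(-1)*O(12, K(2, 6)))*(107 - 18) = ((36 + 6*(-1))*12)*(107 - 18) = ((36 - 6)*12)*89 = (30*12)*89 = 360*89 = 32040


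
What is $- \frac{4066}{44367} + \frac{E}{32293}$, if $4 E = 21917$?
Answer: $\frac{447178187}{5730974124} \approx 0.078028$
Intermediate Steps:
$E = \frac{21917}{4}$ ($E = \frac{1}{4} \cdot 21917 = \frac{21917}{4} \approx 5479.3$)
$- \frac{4066}{44367} + \frac{E}{32293} = - \frac{4066}{44367} + \frac{21917}{4 \cdot 32293} = \left(-4066\right) \frac{1}{44367} + \frac{21917}{4} \cdot \frac{1}{32293} = - \frac{4066}{44367} + \frac{21917}{129172} = \frac{447178187}{5730974124}$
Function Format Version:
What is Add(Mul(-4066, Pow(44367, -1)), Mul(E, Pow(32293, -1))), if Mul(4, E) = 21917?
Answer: Rational(447178187, 5730974124) ≈ 0.078028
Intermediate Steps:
E = Rational(21917, 4) (E = Mul(Rational(1, 4), 21917) = Rational(21917, 4) ≈ 5479.3)
Add(Mul(-4066, Pow(44367, -1)), Mul(E, Pow(32293, -1))) = Add(Mul(-4066, Pow(44367, -1)), Mul(Rational(21917, 4), Pow(32293, -1))) = Add(Mul(-4066, Rational(1, 44367)), Mul(Rational(21917, 4), Rational(1, 32293))) = Add(Rational(-4066, 44367), Rational(21917, 129172)) = Rational(447178187, 5730974124)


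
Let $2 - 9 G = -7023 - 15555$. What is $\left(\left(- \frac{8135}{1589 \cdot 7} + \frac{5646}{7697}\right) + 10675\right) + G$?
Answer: $\frac{10158498920072}{770523579} \approx 13184.0$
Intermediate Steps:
$G = \frac{22580}{9}$ ($G = \frac{2}{9} - \frac{-7023 - 15555}{9} = \frac{2}{9} - - \frac{7526}{3} = \frac{2}{9} + \frac{7526}{3} = \frac{22580}{9} \approx 2508.9$)
$\left(\left(- \frac{8135}{1589 \cdot 7} + \frac{5646}{7697}\right) + 10675\right) + G = \left(\left(- \frac{8135}{1589 \cdot 7} + \frac{5646}{7697}\right) + 10675\right) + \frac{22580}{9} = \left(\left(- \frac{8135}{11123} + 5646 \cdot \frac{1}{7697}\right) + 10675\right) + \frac{22580}{9} = \left(\left(\left(-8135\right) \frac{1}{11123} + \frac{5646}{7697}\right) + 10675\right) + \frac{22580}{9} = \left(\left(- \frac{8135}{11123} + \frac{5646}{7697}\right) + 10675\right) + \frac{22580}{9} = \left(\frac{185363}{85613731} + 10675\right) + \frac{22580}{9} = \frac{913926763788}{85613731} + \frac{22580}{9} = \frac{10158498920072}{770523579}$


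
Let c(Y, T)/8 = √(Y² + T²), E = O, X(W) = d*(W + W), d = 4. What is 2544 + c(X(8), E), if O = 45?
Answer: 2544 + 8*√6121 ≈ 3169.9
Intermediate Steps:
X(W) = 8*W (X(W) = 4*(W + W) = 4*(2*W) = 8*W)
E = 45
c(Y, T) = 8*√(T² + Y²) (c(Y, T) = 8*√(Y² + T²) = 8*√(T² + Y²))
2544 + c(X(8), E) = 2544 + 8*√(45² + (8*8)²) = 2544 + 8*√(2025 + 64²) = 2544 + 8*√(2025 + 4096) = 2544 + 8*√6121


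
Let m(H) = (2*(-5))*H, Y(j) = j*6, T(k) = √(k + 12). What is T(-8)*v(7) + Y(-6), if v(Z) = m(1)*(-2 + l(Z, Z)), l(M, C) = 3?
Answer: -56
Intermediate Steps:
T(k) = √(12 + k)
Y(j) = 6*j
m(H) = -10*H
v(Z) = -10 (v(Z) = (-10*1)*(-2 + 3) = -10*1 = -10)
T(-8)*v(7) + Y(-6) = √(12 - 8)*(-10) + 6*(-6) = √4*(-10) - 36 = 2*(-10) - 36 = -20 - 36 = -56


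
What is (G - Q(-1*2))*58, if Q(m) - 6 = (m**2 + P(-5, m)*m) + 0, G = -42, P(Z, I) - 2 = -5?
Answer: -3364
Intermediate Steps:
P(Z, I) = -3 (P(Z, I) = 2 - 5 = -3)
Q(m) = 6 + m**2 - 3*m (Q(m) = 6 + ((m**2 - 3*m) + 0) = 6 + (m**2 - 3*m) = 6 + m**2 - 3*m)
(G - Q(-1*2))*58 = (-42 - (6 + (-1*2)**2 - (-3)*2))*58 = (-42 - (6 + (-2)**2 - 3*(-2)))*58 = (-42 - (6 + 4 + 6))*58 = (-42 - 1*16)*58 = (-42 - 16)*58 = -58*58 = -3364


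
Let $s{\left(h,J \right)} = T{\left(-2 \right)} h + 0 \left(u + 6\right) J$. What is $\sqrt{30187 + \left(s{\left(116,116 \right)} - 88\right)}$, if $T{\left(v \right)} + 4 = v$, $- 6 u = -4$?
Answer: $99 \sqrt{3} \approx 171.47$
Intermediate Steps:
$u = \frac{2}{3}$ ($u = \left(- \frac{1}{6}\right) \left(-4\right) = \frac{2}{3} \approx 0.66667$)
$T{\left(v \right)} = -4 + v$
$s{\left(h,J \right)} = - 6 h$ ($s{\left(h,J \right)} = \left(-4 - 2\right) h + 0 \left(\frac{2}{3} + 6\right) J = - 6 h + 0 \cdot \frac{20}{3} J = - 6 h + 0 J = - 6 h + 0 = - 6 h$)
$\sqrt{30187 + \left(s{\left(116,116 \right)} - 88\right)} = \sqrt{30187 - 784} = \sqrt{29403} = 99 \sqrt{3}$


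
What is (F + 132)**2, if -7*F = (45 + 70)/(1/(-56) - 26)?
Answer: 37343243536/2122849 ≈ 17591.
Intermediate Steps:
F = 920/1457 (F = -(45 + 70)/(7*(1/(-56) - 26)) = -115/(7*(-1/56 - 26)) = -115/(7*(-1457/56)) = -115*(-56)/(7*1457) = -1/7*(-6440/1457) = 920/1457 ≈ 0.63143)
(F + 132)**2 = (920/1457 + 132)**2 = (193244/1457)**2 = 37343243536/2122849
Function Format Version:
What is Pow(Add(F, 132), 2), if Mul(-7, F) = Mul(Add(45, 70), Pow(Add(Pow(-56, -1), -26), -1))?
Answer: Rational(37343243536, 2122849) ≈ 17591.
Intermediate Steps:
F = Rational(920, 1457) (F = Mul(Rational(-1, 7), Mul(Add(45, 70), Pow(Add(Pow(-56, -1), -26), -1))) = Mul(Rational(-1, 7), Mul(115, Pow(Add(Rational(-1, 56), -26), -1))) = Mul(Rational(-1, 7), Mul(115, Pow(Rational(-1457, 56), -1))) = Mul(Rational(-1, 7), Mul(115, Rational(-56, 1457))) = Mul(Rational(-1, 7), Rational(-6440, 1457)) = Rational(920, 1457) ≈ 0.63143)
Pow(Add(F, 132), 2) = Pow(Add(Rational(920, 1457), 132), 2) = Pow(Rational(193244, 1457), 2) = Rational(37343243536, 2122849)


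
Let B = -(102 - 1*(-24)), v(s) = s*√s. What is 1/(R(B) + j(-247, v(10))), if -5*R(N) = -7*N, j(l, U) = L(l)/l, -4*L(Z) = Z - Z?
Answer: -5/882 ≈ -0.0056689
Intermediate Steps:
v(s) = s^(3/2)
L(Z) = 0 (L(Z) = -(Z - Z)/4 = -¼*0 = 0)
j(l, U) = 0 (j(l, U) = 0/l = 0)
B = -126 (B = -(102 + 24) = -1*126 = -126)
R(N) = 7*N/5 (R(N) = -(-7)*N/5 = 7*N/5)
1/(R(B) + j(-247, v(10))) = 1/((7/5)*(-126) + 0) = 1/(-882/5 + 0) = 1/(-882/5) = -5/882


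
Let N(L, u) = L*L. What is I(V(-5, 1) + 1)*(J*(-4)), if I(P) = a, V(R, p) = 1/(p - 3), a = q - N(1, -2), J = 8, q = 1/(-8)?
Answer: 36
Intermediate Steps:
N(L, u) = L²
q = -⅛ ≈ -0.12500
a = -9/8 (a = -⅛ - 1*1² = -⅛ - 1*1 = -⅛ - 1 = -9/8 ≈ -1.1250)
V(R, p) = 1/(-3 + p)
I(P) = -9/8
I(V(-5, 1) + 1)*(J*(-4)) = -9*(-4) = -9/8*(-32) = 36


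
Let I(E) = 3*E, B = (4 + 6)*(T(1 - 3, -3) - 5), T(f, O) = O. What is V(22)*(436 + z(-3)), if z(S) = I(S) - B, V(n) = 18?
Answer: 9126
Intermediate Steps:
B = -80 (B = (4 + 6)*(-3 - 5) = 10*(-8) = -80)
z(S) = 80 + 3*S (z(S) = 3*S - 1*(-80) = 3*S + 80 = 80 + 3*S)
V(22)*(436 + z(-3)) = 18*(436 + (80 + 3*(-3))) = 18*(436 + (80 - 9)) = 18*(436 + 71) = 18*507 = 9126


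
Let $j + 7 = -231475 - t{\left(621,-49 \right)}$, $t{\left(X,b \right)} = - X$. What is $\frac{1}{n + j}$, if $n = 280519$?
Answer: $\frac{1}{49658} \approx 2.0138 \cdot 10^{-5}$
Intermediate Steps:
$j = -230861$ ($j = -7 - \left(231475 - 621\right) = -7 - 230854 = -230861$)
$\frac{1}{n + j} = \frac{1}{280519 - 230861} = \frac{1}{49658}$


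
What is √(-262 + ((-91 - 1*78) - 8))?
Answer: I*√439 ≈ 20.952*I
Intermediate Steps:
√(-262 + ((-91 - 1*78) - 8)) = √(-262 + ((-91 - 78) - 8)) = √(-262 + (-169 - 8)) = √(-262 - 177) = √(-439) = I*√439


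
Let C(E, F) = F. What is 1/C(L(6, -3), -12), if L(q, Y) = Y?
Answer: -1/12 ≈ -0.083333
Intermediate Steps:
1/C(L(6, -3), -12) = 1/(-12) = -1/12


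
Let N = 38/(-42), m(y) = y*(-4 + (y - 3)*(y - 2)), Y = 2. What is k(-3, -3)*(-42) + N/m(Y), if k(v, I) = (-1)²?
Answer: -7037/168 ≈ -41.887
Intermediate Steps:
m(y) = y*(-4 + (-3 + y)*(-2 + y))
N = -19/21 (N = 38*(-1/42) = -19/21 ≈ -0.90476)
k(v, I) = 1
k(-3, -3)*(-42) + N/m(Y) = 1*(-42) - 19*1/(2*(2 + 2² - 5*2))/21 = -42 - 19*1/(2*(2 + 4 - 10))/21 = -42 - 19/(21*(2*(-4))) = -42 - 19/21/(-8) = -42 - 19/21*(-⅛) = -42 + 19/168 = -7037/168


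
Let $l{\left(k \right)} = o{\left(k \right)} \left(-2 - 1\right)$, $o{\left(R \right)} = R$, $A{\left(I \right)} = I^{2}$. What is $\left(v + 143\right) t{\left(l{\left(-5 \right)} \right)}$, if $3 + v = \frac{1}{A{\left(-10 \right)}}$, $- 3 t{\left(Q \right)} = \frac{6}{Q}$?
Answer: $- \frac{4667}{250} \approx -18.668$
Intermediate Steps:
$l{\left(k \right)} = - 3 k$ ($l{\left(k \right)} = k \left(-2 - 1\right) = k \left(-3\right) = - 3 k$)
$t{\left(Q \right)} = - \frac{2}{Q}$ ($t{\left(Q \right)} = - \frac{6 \frac{1}{Q}}{3} = - \frac{2}{Q}$)
$v = - \frac{299}{100}$ ($v = -3 + \frac{1}{\left(-10\right)^{2}} = -3 + \frac{1}{100} = - \frac{299}{100} \approx -2.99$)
$\left(v + 143\right) t{\left(l{\left(-5 \right)} \right)} = \left(- \frac{299}{100} + 143\right) \left(- \frac{2}{\left(-3\right) \left(-5\right)}\right) = \frac{14001 \left(- \frac{2}{15}\right)}{100} = \frac{14001 \left(\left(-2\right) \frac{1}{15}\right)}{100} = \frac{14001}{100} \left(- \frac{2}{15}\right) = - \frac{4667}{250}$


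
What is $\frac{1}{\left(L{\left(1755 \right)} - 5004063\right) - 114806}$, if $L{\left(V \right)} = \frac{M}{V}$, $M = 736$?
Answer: $- \frac{1755}{8983614359} \approx -1.9536 \cdot 10^{-7}$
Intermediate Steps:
$L{\left(V \right)} = \frac{736}{V}$
$\frac{1}{\left(L{\left(1755 \right)} - 5004063\right) - 114806} = \frac{1}{\left(\frac{736}{1755} - 5004063\right) - 114806} = \frac{1}{- \frac{8782129829}{1755} - 114806} = \frac{1}{- \frac{8983614359}{1755}} = - \frac{1755}{8983614359}$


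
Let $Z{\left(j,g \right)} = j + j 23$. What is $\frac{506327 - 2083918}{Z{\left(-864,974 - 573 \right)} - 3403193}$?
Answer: $\frac{1577591}{3423929} \approx 0.46075$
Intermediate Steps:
$Z{\left(j,g \right)} = 24 j$ ($Z{\left(j,g \right)} = j + 23 j = 24 j$)
$\frac{506327 - 2083918}{Z{\left(-864,974 - 573 \right)} - 3403193} = \frac{506327 - 2083918}{24 \left(-864\right) - 3403193} = - \frac{1577591}{-20736 - 3403193} = - \frac{1577591}{-3423929} = \left(-1577591\right) \left(- \frac{1}{3423929}\right) = \frac{1577591}{3423929}$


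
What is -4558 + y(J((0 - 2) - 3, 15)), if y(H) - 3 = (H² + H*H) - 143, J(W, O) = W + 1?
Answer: -4666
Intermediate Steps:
J(W, O) = 1 + W
y(H) = -140 + 2*H² (y(H) = 3 + ((H² + H*H) - 143) = 3 + ((H² + H²) - 143) = 3 + (2*H² - 143) = 3 + (-143 + 2*H²) = -140 + 2*H²)
-4558 + y(J((0 - 2) - 3, 15)) = -4558 + (-140 + 2*(1 + ((0 - 2) - 3))²) = -4558 + (-140 + 2*(1 + (-2 - 3))²) = -4558 + (-140 + 2*(1 - 5)²) = -4558 + (-140 + 2*(-4)²) = -4558 + (-140 + 2*16) = -4558 + (-140 + 32) = -4558 - 108 = -4666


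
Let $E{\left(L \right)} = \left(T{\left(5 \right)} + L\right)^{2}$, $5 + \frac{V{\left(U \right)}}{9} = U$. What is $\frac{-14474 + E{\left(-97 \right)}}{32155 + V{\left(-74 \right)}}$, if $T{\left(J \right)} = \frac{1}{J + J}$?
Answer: $- \frac{508439}{3144400} \approx -0.1617$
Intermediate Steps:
$T{\left(J \right)} = \frac{1}{2 J}$
$V{\left(U \right)} = -45 + 9 U$
$E{\left(L \right)} = \left(\frac{1}{10} + L\right)^{2}$ ($E{\left(L \right)} = \left(\frac{1}{2 \cdot 5} + L\right)^{2} = \left(\frac{1}{2} \cdot \frac{1}{5} + L\right)^{2} = \left(\frac{1}{10} + L\right)^{2}$)
$\frac{-14474 + E{\left(-97 \right)}}{32155 + V{\left(-74 \right)}} = \frac{-14474 + \frac{\left(1 + 10 \left(-97\right)\right)^{2}}{100}}{32155 + \left(-45 + 9 \left(-74\right)\right)} = \frac{-14474 + \frac{\left(1 - 970\right)^{2}}{100}}{32155 - 711} = \frac{-14474 + \frac{\left(-969\right)^{2}}{100}}{32155 - 711} = \frac{-14474 + \frac{1}{100} \cdot 938961}{31444} = \left(-14474 + \frac{938961}{100}\right) \frac{1}{31444} = \left(- \frac{508439}{100}\right) \frac{1}{31444} = - \frac{508439}{3144400}$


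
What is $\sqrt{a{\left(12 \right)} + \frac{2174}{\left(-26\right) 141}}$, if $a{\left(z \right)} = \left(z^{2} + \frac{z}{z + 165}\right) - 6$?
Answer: $\frac{\sqrt{1607873900295}}{108147} \approx 11.725$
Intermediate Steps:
$a{\left(z \right)} = -6 + z^{2} + \frac{z}{165 + z}$ ($a{\left(z \right)} = \left(z^{2} + \frac{z}{165 + z}\right) - 6 = -6 + z^{2} + \frac{z}{165 + z}$)
$\sqrt{a{\left(12 \right)} + \frac{2174}{\left(-26\right) 141}} = \sqrt{\frac{-990 + 12^{3} - 60 + 165 \cdot 12^{2}}{165 + 12} + \frac{2174}{\left(-26\right) 141}} = \sqrt{\frac{-990 + 1728 - 60 + 165 \cdot 144}{177} + \frac{2174}{-3666}} = \sqrt{\frac{-990 + 1728 - 60 + 23760}{177} + 2174 \left(- \frac{1}{3666}\right)} = \sqrt{\frac{1}{177} \cdot 24438 - \frac{1087}{1833}} = \sqrt{\frac{8146}{59} - \frac{1087}{1833}} = \sqrt{\frac{14867485}{108147}} = \frac{\sqrt{1607873900295}}{108147}$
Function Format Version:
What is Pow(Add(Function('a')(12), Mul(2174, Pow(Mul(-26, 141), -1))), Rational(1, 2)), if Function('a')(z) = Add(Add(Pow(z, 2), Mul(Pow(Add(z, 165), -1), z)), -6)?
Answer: Mul(Rational(1, 108147), Pow(1607873900295, Rational(1, 2))) ≈ 11.725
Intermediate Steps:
Function('a')(z) = Add(-6, Pow(z, 2), Mul(z, Pow(Add(165, z), -1))) (Function('a')(z) = Add(Add(Pow(z, 2), Mul(Pow(Add(165, z), -1), z)), -6) = Add(Add(Pow(z, 2), Mul(z, Pow(Add(165, z), -1))), -6) = Add(-6, Pow(z, 2), Mul(z, Pow(Add(165, z), -1))))
Pow(Add(Function('a')(12), Mul(2174, Pow(Mul(-26, 141), -1))), Rational(1, 2)) = Pow(Add(Mul(Pow(Add(165, 12), -1), Add(-990, Pow(12, 3), Mul(-5, 12), Mul(165, Pow(12, 2)))), Mul(2174, Pow(Mul(-26, 141), -1))), Rational(1, 2)) = Pow(Add(Mul(Pow(177, -1), Add(-990, 1728, -60, Mul(165, 144))), Mul(2174, Pow(-3666, -1))), Rational(1, 2)) = Pow(Add(Mul(Rational(1, 177), Add(-990, 1728, -60, 23760)), Mul(2174, Rational(-1, 3666))), Rational(1, 2)) = Pow(Add(Mul(Rational(1, 177), 24438), Rational(-1087, 1833)), Rational(1, 2)) = Pow(Add(Rational(8146, 59), Rational(-1087, 1833)), Rational(1, 2)) = Pow(Rational(14867485, 108147), Rational(1, 2)) = Mul(Rational(1, 108147), Pow(1607873900295, Rational(1, 2)))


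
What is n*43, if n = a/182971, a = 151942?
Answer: 6533506/182971 ≈ 35.708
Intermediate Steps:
n = 151942/182971 ≈ 0.83042
n*43 = (151942/182971)*43 = 6533506/182971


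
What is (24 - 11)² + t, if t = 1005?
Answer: 1174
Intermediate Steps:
(24 - 11)² + t = (24 - 11)² + 1005 = 13² + 1005 = 169 + 1005 = 1174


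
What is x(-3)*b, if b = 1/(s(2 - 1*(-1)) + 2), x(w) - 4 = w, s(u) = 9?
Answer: 1/11 ≈ 0.090909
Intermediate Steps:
x(w) = 4 + w
b = 1/11 (b = 1/(9 + 2) = 1/11 ≈ 0.090909)
x(-3)*b = (4 - 3)*(1/11) = 1*(1/11) = 1/11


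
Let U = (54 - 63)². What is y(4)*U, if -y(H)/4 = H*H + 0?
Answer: -5184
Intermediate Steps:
U = 81 (U = (-9)² = 81)
y(H) = -4*H² (y(H) = -4*(H*H + 0) = -4*(H² + 0) = -4*H²)
y(4)*U = -4*4²*81 = -4*16*81 = -64*81 = -5184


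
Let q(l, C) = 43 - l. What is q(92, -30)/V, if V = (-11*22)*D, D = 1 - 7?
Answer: -49/1452 ≈ -0.033747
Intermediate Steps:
D = -6
V = 1452 (V = -11*22*(-6) = -242*(-6) = 1452)
q(92, -30)/V = (43 - 1*92)/1452 = (43 - 92)*(1/1452) = -49*1/1452 = -49/1452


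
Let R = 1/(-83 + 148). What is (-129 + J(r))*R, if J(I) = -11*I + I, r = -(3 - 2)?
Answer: -119/65 ≈ -1.8308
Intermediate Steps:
r = -1 (r = -1*1 = -1)
R = 1/65 ≈ 0.015385
J(I) = -10*I
(-129 + J(r))*R = (-129 - 10*(-1))*(1/65) = (-129 + 10)*(1/65) = -119*1/65 = -119/65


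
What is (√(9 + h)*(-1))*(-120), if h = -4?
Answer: 120*√5 ≈ 268.33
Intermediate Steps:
(√(9 + h)*(-1))*(-120) = (√(9 - 4)*(-1))*(-120) = (√5*(-1))*(-120) = -√5*(-120) = 120*√5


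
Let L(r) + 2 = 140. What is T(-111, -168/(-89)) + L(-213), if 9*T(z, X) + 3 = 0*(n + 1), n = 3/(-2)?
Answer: 413/3 ≈ 137.67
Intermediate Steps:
n = -3/2 (n = 3*(-1/2) = -3/2 ≈ -1.5000)
L(r) = 138 (L(r) = -2 + 140 = 138)
T(z, X) = -1/3 (T(z, X) = -1/3 + (0*(-3/2 + 1))/9 = -1/3 + (0*(-1/2))/9 = -1/3 + (1/9)*0 = -1/3 + 0 = -1/3)
T(-111, -168/(-89)) + L(-213) = -1/3 + 138 = 413/3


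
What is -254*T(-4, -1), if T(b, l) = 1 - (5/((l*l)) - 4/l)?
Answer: 2032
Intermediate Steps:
T(b, l) = 1 - 5/l**2 + 4/l (T(b, l) = 1 - (5/(l**2) - 4/l) = 1 - (5/l**2 - 4/l) = 1 - (-4/l + 5/l**2) = 1 + (-5/l**2 + 4/l) = 1 - 5/l**2 + 4/l)
-254*T(-4, -1) = -254*(1 - 5/(-1)**2 + 4/(-1)) = -254*(1 - 5*1 + 4*(-1)) = -254*(1 - 5 - 4) = -254*(-8) = 2032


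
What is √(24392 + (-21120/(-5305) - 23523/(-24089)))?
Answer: √15936904986012299003/25558429 ≈ 156.20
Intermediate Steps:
√(24392 + (-21120/(-5305) - 23523/(-24089))) = √(24392 + (-21120*(-1/5305) - 23523*(-1/24089))) = √(24392 + (4224/1061 + 23523/24089)) = √(24392 + 126709839/25558429) = √(623547910007/25558429) = √15936904986012299003/25558429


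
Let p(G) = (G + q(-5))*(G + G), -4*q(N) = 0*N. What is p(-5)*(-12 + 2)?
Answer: -500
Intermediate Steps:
q(N) = 0 (q(N) = -0*N = -¼*0 = 0)
p(G) = 2*G² (p(G) = (G + 0)*(G + G) = G*(2*G) = 2*G²)
p(-5)*(-12 + 2) = (2*(-5)²)*(-12 + 2) = (2*25)*(-10) = 50*(-10) = -500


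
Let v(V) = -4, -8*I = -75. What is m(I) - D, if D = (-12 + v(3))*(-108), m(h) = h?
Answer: -13749/8 ≈ -1718.6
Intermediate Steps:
I = 75/8 (I = -1/8*(-75) = 75/8 ≈ 9.3750)
D = 1728 (D = (-12 - 4)*(-108) = -16*(-108) = 1728)
m(I) - D = 75/8 - 1*1728 = 75/8 - 1728 = -13749/8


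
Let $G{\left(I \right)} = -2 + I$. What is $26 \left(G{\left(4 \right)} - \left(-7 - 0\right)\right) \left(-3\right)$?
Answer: $-702$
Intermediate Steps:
$26 \left(G{\left(4 \right)} - \left(-7 - 0\right)\right) \left(-3\right) = 26 \left(\left(-2 + 4\right) - \left(-7 - 0\right)\right) \left(-3\right) = 26 \left(2 - \left(-7 + 0\right)\right) \left(-3\right) = 26 \left(2 - -7\right) \left(-3\right) = 26 \left(2 + 7\right) \left(-3\right) = 26 \cdot 9 \left(-3\right) = 234 \left(-3\right) = -702$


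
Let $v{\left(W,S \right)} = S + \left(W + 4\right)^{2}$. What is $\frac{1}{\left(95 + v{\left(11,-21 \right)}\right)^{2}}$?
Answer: $\frac{1}{89401} \approx 1.1186 \cdot 10^{-5}$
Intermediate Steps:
$v{\left(W,S \right)} = S + \left(4 + W\right)^{2}$
$\frac{1}{\left(95 + v{\left(11,-21 \right)}\right)^{2}} = \frac{1}{\left(95 - \left(21 - \left(4 + 11\right)^{2}\right)\right)^{2}} = \frac{1}{\left(95 - \left(21 - 15^{2}\right)\right)^{2}} = \frac{1}{\left(95 + \left(-21 + 225\right)\right)^{2}} = \frac{1}{\left(95 + 204\right)^{2}} = \frac{1}{299^{2}} = \frac{1}{89401}$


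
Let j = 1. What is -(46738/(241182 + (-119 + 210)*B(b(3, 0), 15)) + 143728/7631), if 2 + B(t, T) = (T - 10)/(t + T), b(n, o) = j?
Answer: -43075929776/2263739085 ≈ -19.029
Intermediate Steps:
b(n, o) = 1
B(t, T) = -2 + (-10 + T)/(T + t) (B(t, T) = -2 + (T - 10)/(t + T) = -2 + (-10 + T)/(T + t))
-(46738/(241182 + (-119 + 210)*B(b(3, 0), 15)) + 143728/7631) = -(46738/(241182 + (-119 + 210)*((-10 - 1*15 - 2*1)/(15 + 1))) + 143728/7631) = -(46738/(241182 + 91*((-10 - 15 - 2)/16)) + 143728*(1/7631)) = -(46738/(241182 + 91*((1/16)*(-27))) + 11056/587) = -(46738/(241182 + 91*(-27/16)) + 11056/587) = -(46738/(241182 - 2457/16) + 11056/587) = -(46738/(3856455/16) + 11056/587) = -(46738*(16/3856455) + 11056/587) = -(747808/3856455 + 11056/587) = -1*43075929776/2263739085 = -43075929776/2263739085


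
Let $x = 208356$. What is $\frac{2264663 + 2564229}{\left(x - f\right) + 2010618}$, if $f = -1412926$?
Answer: $\frac{1207223}{907975} \approx 1.3296$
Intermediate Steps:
$\frac{2264663 + 2564229}{\left(x - f\right) + 2010618} = \frac{2264663 + 2564229}{\left(208356 - -1412926\right) + 2010618} = \frac{4828892}{\left(208356 + 1412926\right) + 2010618} = \frac{4828892}{1621282 + 2010618} = \frac{4828892}{3631900} = 4828892 \cdot \frac{1}{3631900} = \frac{1207223}{907975}$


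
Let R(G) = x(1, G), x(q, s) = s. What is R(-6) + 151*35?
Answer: 5279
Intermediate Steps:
R(G) = G
R(-6) + 151*35 = -6 + 151*35 = -6 + 5285 = 5279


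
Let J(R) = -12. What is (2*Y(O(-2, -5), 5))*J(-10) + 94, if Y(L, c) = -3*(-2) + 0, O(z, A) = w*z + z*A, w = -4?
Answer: -50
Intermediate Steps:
O(z, A) = -4*z + A*z (O(z, A) = -4*z + z*A = -4*z + A*z)
Y(L, c) = 6 (Y(L, c) = 6 + 0 = 6)
(2*Y(O(-2, -5), 5))*J(-10) + 94 = (2*6)*(-12) + 94 = 12*(-12) + 94 = -144 + 94 = -50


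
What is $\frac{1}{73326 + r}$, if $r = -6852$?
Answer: $\frac{1}{66474} \approx 1.5043 \cdot 10^{-5}$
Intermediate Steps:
$\frac{1}{73326 + r} = \frac{1}{73326 - 6852} = \frac{1}{66474}$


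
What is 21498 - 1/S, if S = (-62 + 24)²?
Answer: 31043111/1444 ≈ 21498.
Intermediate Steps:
S = 1444 (S = (-38)² = 1444)
21498 - 1/S = 21498 - 1/1444 = 31043111/1444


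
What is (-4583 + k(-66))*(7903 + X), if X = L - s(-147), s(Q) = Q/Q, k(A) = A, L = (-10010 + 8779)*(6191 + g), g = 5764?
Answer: 68380760247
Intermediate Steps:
L = -14716605 (L = (-10010 + 8779)*(6191 + 5764) = -1231*11955 = -14716605)
s(Q) = 1
X = -14716606 (X = -14716605 - 1*1 = -14716605 - 1 = -14716606)
(-4583 + k(-66))*(7903 + X) = (-4583 - 66)*(7903 - 14716606) = -4649*(-14708703) = 68380760247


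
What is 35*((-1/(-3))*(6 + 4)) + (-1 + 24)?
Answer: 419/3 ≈ 139.67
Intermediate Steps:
35*((-1/(-3))*(6 + 4)) + (-1 + 24) = 35*(-1*(-⅓)*10) + 23 = 35*((⅓)*10) + 23 = 35*(10/3) + 23 = 350/3 + 23 = 419/3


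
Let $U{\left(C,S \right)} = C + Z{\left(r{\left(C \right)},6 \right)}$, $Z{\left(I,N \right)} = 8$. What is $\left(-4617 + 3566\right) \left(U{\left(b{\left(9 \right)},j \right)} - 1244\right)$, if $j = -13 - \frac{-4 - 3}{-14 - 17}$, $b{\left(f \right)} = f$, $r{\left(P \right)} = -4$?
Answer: $1289577$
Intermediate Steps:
$j = - \frac{410}{31}$ ($j = -13 - - \frac{7}{-31} = -13 - \left(-7\right) \left(- \frac{1}{31}\right) = -13 - \frac{7}{31} = - \frac{410}{31} \approx -13.226$)
$U{\left(C,S \right)} = 8 + C$ ($U{\left(C,S \right)} = C + 8 = 8 + C$)
$\left(-4617 + 3566\right) \left(U{\left(b{\left(9 \right)},j \right)} - 1244\right) = \left(-4617 + 3566\right) \left(\left(8 + 9\right) - 1244\right) = - 1051 \left(17 - 1244\right) = \left(-1051\right) \left(-1227\right) = 1289577$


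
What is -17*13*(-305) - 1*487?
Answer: 66918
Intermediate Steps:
-17*13*(-305) - 1*487 = -221*(-305) - 487 = 67405 - 487 = 66918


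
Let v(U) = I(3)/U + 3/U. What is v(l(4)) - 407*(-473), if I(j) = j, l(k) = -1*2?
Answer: 192508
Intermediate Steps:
l(k) = -2
v(U) = 6/U (v(U) = 3/U + 3/U = 6/U)
v(l(4)) - 407*(-473) = 6/(-2) - 407*(-473) = 6*(-1/2) + 192511 = -3 + 192511 = 192508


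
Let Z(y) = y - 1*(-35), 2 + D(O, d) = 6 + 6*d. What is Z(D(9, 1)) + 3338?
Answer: 3383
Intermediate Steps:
D(O, d) = 4 + 6*d (D(O, d) = -2 + (6 + 6*d) = 4 + 6*d)
Z(y) = 35 + y (Z(y) = y + 35 = 35 + y)
Z(D(9, 1)) + 3338 = (35 + (4 + 6*1)) + 3338 = (35 + (4 + 6)) + 3338 = (35 + 10) + 3338 = 45 + 3338 = 3383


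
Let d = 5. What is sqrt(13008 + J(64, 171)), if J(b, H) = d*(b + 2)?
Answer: 3*sqrt(1482) ≈ 115.49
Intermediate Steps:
J(b, H) = 10 + 5*b (J(b, H) = 5*(b + 2) = 5*(2 + b) = 10 + 5*b)
sqrt(13008 + J(64, 171)) = sqrt(13008 + (10 + 5*64)) = sqrt(13008 + (10 + 320)) = sqrt(13008 + 330) = sqrt(13338) = 3*sqrt(1482)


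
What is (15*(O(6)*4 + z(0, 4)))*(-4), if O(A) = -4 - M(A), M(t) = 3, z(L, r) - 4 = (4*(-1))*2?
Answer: 1920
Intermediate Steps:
z(L, r) = -4 (z(L, r) = 4 + (4*(-1))*2 = 4 - 4*2 = 4 - 8 = -4)
O(A) = -7 (O(A) = -4 - 1*3 = -4 - 3 = -7)
(15*(O(6)*4 + z(0, 4)))*(-4) = (15*(-7*4 - 4))*(-4) = (15*(-28 - 4))*(-4) = (15*(-32))*(-4) = -480*(-4) = 1920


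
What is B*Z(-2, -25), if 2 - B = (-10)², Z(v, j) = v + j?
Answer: 2646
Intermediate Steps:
Z(v, j) = j + v
B = -98 (B = 2 - 1*(-10)² = 2 - 1*100 = 2 - 100 = -98)
B*Z(-2, -25) = -98*(-25 - 2) = -98*(-27) = 2646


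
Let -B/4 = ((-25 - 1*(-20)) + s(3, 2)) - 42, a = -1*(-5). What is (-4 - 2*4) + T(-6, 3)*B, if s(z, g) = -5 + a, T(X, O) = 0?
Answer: -12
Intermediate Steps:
a = 5
s(z, g) = 0 (s(z, g) = -5 + 5 = 0)
B = 188 (B = -4*(((-25 - 1*(-20)) + 0) - 42) = -4*(((-25 + 20) + 0) - 42) = -4*((-5 + 0) - 42) = -4*(-5 - 42) = -4*(-47) = 188)
(-4 - 2*4) + T(-6, 3)*B = (-4 - 2*4) + 0*188 = (-4 - 8) + 0 = -12 + 0 = -12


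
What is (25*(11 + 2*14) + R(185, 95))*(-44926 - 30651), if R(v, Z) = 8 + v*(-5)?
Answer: -4383466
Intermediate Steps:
R(v, Z) = 8 - 5*v
(25*(11 + 2*14) + R(185, 95))*(-44926 - 30651) = (25*(11 + 2*14) + (8 - 5*185))*(-44926 - 30651) = (25*(11 + 28) + (8 - 925))*(-75577) = (25*39 - 917)*(-75577) = (975 - 917)*(-75577) = 58*(-75577) = -4383466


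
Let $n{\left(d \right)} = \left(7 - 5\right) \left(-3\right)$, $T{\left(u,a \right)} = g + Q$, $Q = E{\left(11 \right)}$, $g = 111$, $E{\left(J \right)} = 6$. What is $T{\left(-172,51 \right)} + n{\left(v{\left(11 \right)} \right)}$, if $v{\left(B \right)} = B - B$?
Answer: $111$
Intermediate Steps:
$Q = 6$
$v{\left(B \right)} = 0$
$T{\left(u,a \right)} = 117$ ($T{\left(u,a \right)} = 111 + 6 = 117$)
$n{\left(d \right)} = -6$ ($n{\left(d \right)} = 2 \left(-3\right) = -6$)
$T{\left(-172,51 \right)} + n{\left(v{\left(11 \right)} \right)} = 117 - 6 = 111$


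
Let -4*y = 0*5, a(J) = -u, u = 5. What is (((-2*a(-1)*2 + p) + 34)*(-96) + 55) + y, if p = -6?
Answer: -4553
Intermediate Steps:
a(J) = -5 (a(J) = -1*5 = -5)
y = 0 (y = -0*5 = -¼*0 = 0)
(((-2*a(-1)*2 + p) + 34)*(-96) + 55) + y = (((-2*(-5)*2 - 6) + 34)*(-96) + 55) + 0 = (((10*2 - 6) + 34)*(-96) + 55) + 0 = (((20 - 6) + 34)*(-96) + 55) + 0 = ((14 + 34)*(-96) + 55) + 0 = (48*(-96) + 55) + 0 = (-4608 + 55) + 0 = -4553 + 0 = -4553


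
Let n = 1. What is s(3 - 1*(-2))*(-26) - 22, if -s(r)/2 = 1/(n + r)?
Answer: -40/3 ≈ -13.333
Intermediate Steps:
s(r) = -2/(1 + r)
s(3 - 1*(-2))*(-26) - 22 = -2/(1 + (3 - 1*(-2)))*(-26) - 22 = -2/(1 + (3 + 2))*(-26) - 22 = -2/(1 + 5)*(-26) - 22 = -2/6*(-26) - 22 = -2*⅙*(-26) - 22 = -⅓*(-26) - 22 = 26/3 - 22 = -40/3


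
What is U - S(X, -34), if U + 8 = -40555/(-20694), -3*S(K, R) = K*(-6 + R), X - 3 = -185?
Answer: 16697481/6898 ≈ 2420.6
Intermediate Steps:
X = -182 (X = 3 - 185 = -182)
S(K, R) = -K*(-6 + R)/3
U = -124997/20694 (U = -8 - 40555/(-20694) = -8 - 40555*(-1/20694) = -8 + 40555/20694 = -124997/20694 ≈ -6.0403)
U - S(X, -34) = -124997/20694 - (-182)*(6 - 1*(-34))/3 = -124997/20694 - (-182)*(6 + 34)/3 = -124997/20694 - (-182)*40/3 = -124997/20694 - 1*(-7280/3) = -124997/20694 + 7280/3 = 16697481/6898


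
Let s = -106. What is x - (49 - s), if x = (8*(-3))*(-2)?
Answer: -107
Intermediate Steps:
x = 48 (x = -24*(-2) = 48)
x - (49 - s) = 48 - (49 - 1*(-106)) = 48 - (49 + 106) = 48 - 1*155 = 48 - 155 = -107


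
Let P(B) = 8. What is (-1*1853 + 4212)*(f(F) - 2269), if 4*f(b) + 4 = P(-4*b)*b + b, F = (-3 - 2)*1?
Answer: -21525875/4 ≈ -5.3815e+6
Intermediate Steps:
F = -5 (F = -5*1 = -5)
f(b) = -1 + 9*b/4 (f(b) = -1 + (8*b + b)/4 = -1 + (9*b)/4 = -1 + 9*b/4)
(-1*1853 + 4212)*(f(F) - 2269) = (-1*1853 + 4212)*((-1 + (9/4)*(-5)) - 2269) = (-1853 + 4212)*((-1 - 45/4) - 2269) = 2359*(-49/4 - 2269) = 2359*(-9125/4) = -21525875/4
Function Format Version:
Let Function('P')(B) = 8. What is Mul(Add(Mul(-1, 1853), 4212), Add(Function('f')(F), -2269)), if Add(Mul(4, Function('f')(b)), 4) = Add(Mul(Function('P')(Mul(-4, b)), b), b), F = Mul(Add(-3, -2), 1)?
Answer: Rational(-21525875, 4) ≈ -5.3815e+6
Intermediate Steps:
F = -5 (F = Mul(-5, 1) = -5)
Function('f')(b) = Add(-1, Mul(Rational(9, 4), b)) (Function('f')(b) = Add(-1, Mul(Rational(1, 4), Add(Mul(8, b), b))) = Add(-1, Mul(Rational(1, 4), Mul(9, b))) = Add(-1, Mul(Rational(9, 4), b)))
Mul(Add(Mul(-1, 1853), 4212), Add(Function('f')(F), -2269)) = Mul(Add(Mul(-1, 1853), 4212), Add(Add(-1, Mul(Rational(9, 4), -5)), -2269)) = Mul(Add(-1853, 4212), Add(Add(-1, Rational(-45, 4)), -2269)) = Mul(2359, Add(Rational(-49, 4), -2269)) = Mul(2359, Rational(-9125, 4)) = Rational(-21525875, 4)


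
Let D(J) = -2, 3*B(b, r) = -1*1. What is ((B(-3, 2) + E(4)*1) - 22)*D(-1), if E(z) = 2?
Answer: 122/3 ≈ 40.667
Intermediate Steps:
B(b, r) = -⅓ (B(b, r) = (-1*1)/3 = (⅓)*(-1) = -⅓)
((B(-3, 2) + E(4)*1) - 22)*D(-1) = ((-⅓ + 2*1) - 22)*(-2) = ((-⅓ + 2) - 22)*(-2) = (5/3 - 22)*(-2) = -61/3*(-2) = 122/3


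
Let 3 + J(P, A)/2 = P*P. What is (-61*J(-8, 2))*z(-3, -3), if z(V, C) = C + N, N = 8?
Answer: -37210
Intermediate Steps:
J(P, A) = -6 + 2*P² (J(P, A) = -6 + 2*(P*P) = -6 + 2*P²)
z(V, C) = 8 + C (z(V, C) = C + 8 = 8 + C)
(-61*J(-8, 2))*z(-3, -3) = (-61*(-6 + 2*(-8)²))*(8 - 3) = -61*(-6 + 2*64)*5 = -61*(-6 + 128)*5 = -61*122*5 = -7442*5 = -37210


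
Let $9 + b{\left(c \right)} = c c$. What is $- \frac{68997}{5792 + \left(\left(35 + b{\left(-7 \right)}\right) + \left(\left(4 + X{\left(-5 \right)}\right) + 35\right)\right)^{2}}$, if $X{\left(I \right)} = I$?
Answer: $- \frac{22999}{5891} \approx -3.9041$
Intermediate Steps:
$b{\left(c \right)} = -9 + c^{2}$ ($b{\left(c \right)} = -9 + c c = -9 + c^{2}$)
$- \frac{68997}{5792 + \left(\left(35 + b{\left(-7 \right)}\right) + \left(\left(4 + X{\left(-5 \right)}\right) + 35\right)\right)^{2}} = - \frac{68997}{5792 + \left(\left(35 - \left(9 - \left(-7\right)^{2}\right)\right) + \left(\left(4 - 5\right) + 35\right)\right)^{2}} = - \frac{68997}{5792 + \left(\left(35 + \left(-9 + 49\right)\right) + \left(-1 + 35\right)\right)^{2}} = - \frac{68997}{5792 + \left(\left(35 + 40\right) + 34\right)^{2}} = - \frac{68997}{5792 + \left(75 + 34\right)^{2}} = - \frac{68997}{5792 + 109^{2}} = - \frac{68997}{5792 + 11881} = - \frac{68997}{17673} = \left(-68997\right) \frac{1}{17673} = - \frac{22999}{5891}$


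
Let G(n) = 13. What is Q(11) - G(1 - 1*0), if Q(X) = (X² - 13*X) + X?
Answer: -24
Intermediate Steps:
Q(X) = X² - 12*X
Q(11) - G(1 - 1*0) = 11*(-12 + 11) - 1*13 = 11*(-1) - 13 = -11 - 13 = -24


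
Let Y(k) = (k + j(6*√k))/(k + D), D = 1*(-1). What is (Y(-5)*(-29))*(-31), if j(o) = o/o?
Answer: 1798/3 ≈ 599.33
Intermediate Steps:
j(o) = 1
D = -1
Y(k) = (1 + k)/(-1 + k) (Y(k) = (k + 1)/(k - 1) = (1 + k)/(-1 + k))
(Y(-5)*(-29))*(-31) = (((1 - 5)/(-1 - 5))*(-29))*(-31) = ((-4/(-6))*(-29))*(-31) = (-⅙*(-4)*(-29))*(-31) = ((⅔)*(-29))*(-31) = -58/3*(-31) = 1798/3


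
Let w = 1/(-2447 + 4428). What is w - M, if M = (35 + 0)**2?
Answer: -2426724/1981 ≈ -1225.0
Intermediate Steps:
M = 1225 (M = 35**2 = 1225)
w = 1/1981 ≈ 0.00050480
w - M = 1/1981 - 1*1225 = 1/1981 - 1225 = -2426724/1981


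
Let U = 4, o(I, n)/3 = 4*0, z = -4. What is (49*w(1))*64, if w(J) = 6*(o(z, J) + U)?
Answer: 75264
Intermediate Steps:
o(I, n) = 0 (o(I, n) = 3*(4*0) = 3*0 = 0)
w(J) = 24 (w(J) = 6*(0 + 4) = 6*4 = 24)
(49*w(1))*64 = (49*24)*64 = 1176*64 = 75264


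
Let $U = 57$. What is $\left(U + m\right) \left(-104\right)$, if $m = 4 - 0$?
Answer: $-6344$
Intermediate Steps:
$m = 4$ ($m = 4 + 0 = 4$)
$\left(U + m\right) \left(-104\right) = \left(57 + 4\right) \left(-104\right) = 61 \left(-104\right) = -6344$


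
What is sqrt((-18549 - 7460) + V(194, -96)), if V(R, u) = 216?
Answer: I*sqrt(25793) ≈ 160.6*I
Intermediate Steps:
sqrt((-18549 - 7460) + V(194, -96)) = sqrt((-18549 - 7460) + 216) = sqrt(-26009 + 216) = sqrt(-25793) = I*sqrt(25793)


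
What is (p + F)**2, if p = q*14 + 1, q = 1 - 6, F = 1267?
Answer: 1435204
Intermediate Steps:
q = -5
p = -69 (p = -5*14 + 1 = -70 + 1 = -69)
(p + F)**2 = (-69 + 1267)**2 = 1198**2 = 1435204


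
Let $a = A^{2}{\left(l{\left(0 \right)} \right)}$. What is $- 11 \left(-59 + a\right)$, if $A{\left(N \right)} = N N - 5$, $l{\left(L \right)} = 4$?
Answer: $-682$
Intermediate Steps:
$A{\left(N \right)} = -5 + N^{2}$ ($A{\left(N \right)} = N^{2} - 5 = -5 + N^{2}$)
$a = 121$ ($a = \left(-5 + 4^{2}\right)^{2} = \left(-5 + 16\right)^{2} = 11^{2} = 121$)
$- 11 \left(-59 + a\right) = - 11 \left(-59 + 121\right) = \left(-11\right) 62 = -682$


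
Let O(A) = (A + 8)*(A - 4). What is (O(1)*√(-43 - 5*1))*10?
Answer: -1080*I*√3 ≈ -1870.6*I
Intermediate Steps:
O(A) = (-4 + A)*(8 + A) (O(A) = (8 + A)*(-4 + A) = (-4 + A)*(8 + A))
(O(1)*√(-43 - 5*1))*10 = ((-32 + 1² + 4*1)*√(-43 - 5*1))*10 = ((-32 + 1 + 4)*√(-43 - 5))*10 = -108*I*√3*10 = -1080*I*√3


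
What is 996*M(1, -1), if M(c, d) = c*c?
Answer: 996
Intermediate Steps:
M(c, d) = c**2
996*M(1, -1) = 996*1**2 = 996*1 = 996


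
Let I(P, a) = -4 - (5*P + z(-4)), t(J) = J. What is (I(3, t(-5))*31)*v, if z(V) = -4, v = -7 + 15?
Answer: -3720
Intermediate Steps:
v = 8
I(P, a) = -5*P (I(P, a) = -4 - (5*P - 4) = -4 - (-4 + 5*P) = -4 + (4 - 5*P) = -5*P)
(I(3, t(-5))*31)*v = (-5*3*31)*8 = -15*31*8 = -465*8 = -3720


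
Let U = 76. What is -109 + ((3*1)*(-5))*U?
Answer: -1249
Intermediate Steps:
-109 + ((3*1)*(-5))*U = -109 + ((3*1)*(-5))*76 = -109 + (3*(-5))*76 = -109 - 15*76 = -109 - 1140 = -1249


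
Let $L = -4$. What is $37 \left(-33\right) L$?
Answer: $4884$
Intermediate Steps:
$37 \left(-33\right) L = 37 \left(-33\right) \left(-4\right) = \left(-1221\right) \left(-4\right) = 4884$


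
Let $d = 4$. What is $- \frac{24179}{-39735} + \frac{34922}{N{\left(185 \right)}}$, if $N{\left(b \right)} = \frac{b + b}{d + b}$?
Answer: $\frac{26227019786}{1470195} \approx 17839.0$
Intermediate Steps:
$N{\left(b \right)} = \frac{2 b}{4 + b}$ ($N{\left(b \right)} = \frac{b + b}{4 + b} = \frac{2 b}{4 + b}$)
$- \frac{24179}{-39735} + \frac{34922}{N{\left(185 \right)}} = - \frac{24179}{-39735} + \frac{34922}{2 \cdot 185 \frac{1}{4 + 185}} = \left(-24179\right) \left(- \frac{1}{39735}\right) + \frac{34922}{2 \cdot 185 \cdot \frac{1}{189}} = \frac{24179}{39735} + \frac{34922}{2 \cdot 185 \cdot \frac{1}{189}} = \frac{24179}{39735} + \frac{34922}{\frac{370}{189}} = \frac{24179}{39735} + 34922 \cdot \frac{189}{370} = \frac{24179}{39735} + \frac{3300129}{185} = \frac{26227019786}{1470195}$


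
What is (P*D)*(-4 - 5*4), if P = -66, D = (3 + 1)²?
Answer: 25344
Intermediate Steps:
D = 16 (D = 4² = 16)
(P*D)*(-4 - 5*4) = (-66*16)*(-4 - 5*4) = -1056*(-4 - 20) = -1056*(-24) = 25344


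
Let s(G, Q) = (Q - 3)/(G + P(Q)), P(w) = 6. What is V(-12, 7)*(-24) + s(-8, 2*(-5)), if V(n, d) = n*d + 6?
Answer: 3757/2 ≈ 1878.5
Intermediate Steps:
V(n, d) = 6 + d*n (V(n, d) = d*n + 6 = 6 + d*n)
s(G, Q) = (-3 + Q)/(6 + G) (s(G, Q) = (Q - 3)/(G + 6) = (-3 + Q)/(6 + G))
V(-12, 7)*(-24) + s(-8, 2*(-5)) = (6 + 7*(-12))*(-24) + (-3 + 2*(-5))/(6 - 8) = (6 - 84)*(-24) + (-3 - 10)/(-2) = -78*(-24) - 1/2*(-13) = 1872 + 13/2 = 3757/2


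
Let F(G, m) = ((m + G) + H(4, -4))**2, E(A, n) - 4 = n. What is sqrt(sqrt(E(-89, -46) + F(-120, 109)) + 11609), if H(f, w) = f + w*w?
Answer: sqrt(11609 + sqrt(39)) ≈ 107.77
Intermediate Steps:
E(A, n) = 4 + n
H(f, w) = f + w**2
F(G, m) = (20 + G + m)**2 (F(G, m) = ((m + G) + (4 + (-4)**2))**2 = ((G + m) + (4 + 16))**2 = ((G + m) + 20)**2 = (20 + G + m)**2)
sqrt(sqrt(E(-89, -46) + F(-120, 109)) + 11609) = sqrt(sqrt((4 - 46) + (20 - 120 + 109)**2) + 11609) = sqrt(sqrt(-42 + 9**2) + 11609) = sqrt(sqrt(-42 + 81) + 11609) = sqrt(sqrt(39) + 11609) = sqrt(11609 + sqrt(39))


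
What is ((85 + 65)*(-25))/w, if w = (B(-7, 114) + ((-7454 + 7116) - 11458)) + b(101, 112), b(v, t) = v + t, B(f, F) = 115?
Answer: 1875/5734 ≈ 0.32700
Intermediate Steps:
b(v, t) = t + v
w = -11468 (w = (115 + ((-7454 + 7116) - 11458)) + (112 + 101) = (115 + (-338 - 11458)) + 213 = (115 - 11796) + 213 = -11681 + 213 = -11468)
((85 + 65)*(-25))/w = ((85 + 65)*(-25))/(-11468) = (150*(-25))*(-1/11468) = -3750*(-1/11468) = 1875/5734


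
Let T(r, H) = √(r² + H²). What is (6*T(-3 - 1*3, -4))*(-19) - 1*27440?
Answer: -27440 - 228*√13 ≈ -28262.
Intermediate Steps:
T(r, H) = √(H² + r²)
(6*T(-3 - 1*3, -4))*(-19) - 1*27440 = (6*√((-4)² + (-3 - 1*3)²))*(-19) - 1*27440 = (6*√(16 + (-3 - 3)²))*(-19) - 27440 = (6*√(16 + (-6)²))*(-19) - 27440 = (6*√(16 + 36))*(-19) - 27440 = (6*√52)*(-19) - 27440 = (6*(2*√13))*(-19) - 27440 = (12*√13)*(-19) - 27440 = -228*√13 - 27440 = -27440 - 228*√13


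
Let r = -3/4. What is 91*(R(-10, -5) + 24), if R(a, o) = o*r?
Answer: 10101/4 ≈ 2525.3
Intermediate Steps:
r = -3/4 (r = -3*1/4 = -3/4 ≈ -0.75000)
R(a, o) = -3*o/4 (R(a, o) = o*(-3/4) = -3*o/4)
91*(R(-10, -5) + 24) = 91*(-3/4*(-5) + 24) = 91*(15/4 + 24) = 91*(111/4) = 10101/4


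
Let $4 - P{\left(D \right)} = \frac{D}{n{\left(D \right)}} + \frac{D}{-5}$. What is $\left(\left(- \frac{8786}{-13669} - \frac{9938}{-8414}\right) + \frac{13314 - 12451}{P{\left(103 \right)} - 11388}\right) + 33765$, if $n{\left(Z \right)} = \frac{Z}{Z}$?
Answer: $\frac{111325740494742911}{3296904351356} \approx 33767.0$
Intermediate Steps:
$n{\left(Z \right)} = 1$
$P{\left(D \right)} = 4 - \frac{4 D}{5}$ ($P{\left(D \right)} = 4 - \left(\frac{D}{1} + \frac{D}{-5}\right) = 4 - \left(D 1 + D \left(- \frac{1}{5}\right)\right) = 4 - \left(D - \frac{D}{5}\right) = 4 - \frac{4 D}{5}$)
$\left(\left(- \frac{8786}{-13669} - \frac{9938}{-8414}\right) + \frac{13314 - 12451}{P{\left(103 \right)} - 11388}\right) + 33765 = \left(\left(- \frac{8786}{-13669} - \frac{9938}{-8414}\right) + \frac{13314 - 12451}{\left(4 - \frac{412}{5}\right) - 11388}\right) + 33765 = \left(\left(\left(-8786\right) \left(- \frac{1}{13669}\right) - - \frac{4969}{4207}\right) + \frac{863}{\left(4 - \frac{412}{5}\right) - 11388}\right) + 33765 = \left(\left(\frac{8786}{13669} + \frac{4969}{4207}\right) + \frac{863}{- \frac{392}{5} - 11388}\right) + 33765 = \left(\frac{104883963}{57505483} + \frac{863}{- \frac{57332}{5}}\right) + 33765 = \left(\frac{104883963}{57505483} + 863 \left(- \frac{5}{57332}\right)\right) + 33765 = \left(\frac{104883963}{57505483} - \frac{4315}{57332}\right) + 33765 = \frac{5765071207571}{3296904351356} + 33765 = \frac{111325740494742911}{3296904351356}$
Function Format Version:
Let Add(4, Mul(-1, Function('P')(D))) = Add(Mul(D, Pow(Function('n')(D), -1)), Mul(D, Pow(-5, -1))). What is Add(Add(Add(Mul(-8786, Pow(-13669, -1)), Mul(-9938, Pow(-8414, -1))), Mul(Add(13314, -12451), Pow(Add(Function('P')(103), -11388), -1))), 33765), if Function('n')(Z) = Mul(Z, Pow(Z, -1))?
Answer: Rational(111325740494742911, 3296904351356) ≈ 33767.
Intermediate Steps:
Function('n')(Z) = 1
Function('P')(D) = Add(4, Mul(Rational(-4, 5), D)) (Function('P')(D) = Add(4, Mul(-1, Add(Mul(D, Pow(1, -1)), Mul(D, Pow(-5, -1))))) = Add(4, Mul(-1, Add(Mul(D, 1), Mul(D, Rational(-1, 5))))) = Add(4, Mul(-1, Add(D, Mul(Rational(-1, 5), D)))) = Add(4, Mul(-1, Mul(Rational(4, 5), D))) = Add(4, Mul(Rational(-4, 5), D)))
Add(Add(Add(Mul(-8786, Pow(-13669, -1)), Mul(-9938, Pow(-8414, -1))), Mul(Add(13314, -12451), Pow(Add(Function('P')(103), -11388), -1))), 33765) = Add(Add(Add(Mul(-8786, Pow(-13669, -1)), Mul(-9938, Pow(-8414, -1))), Mul(Add(13314, -12451), Pow(Add(Add(4, Mul(Rational(-4, 5), 103)), -11388), -1))), 33765) = Add(Add(Add(Mul(-8786, Rational(-1, 13669)), Mul(-9938, Rational(-1, 8414))), Mul(863, Pow(Add(Add(4, Rational(-412, 5)), -11388), -1))), 33765) = Add(Add(Add(Rational(8786, 13669), Rational(4969, 4207)), Mul(863, Pow(Add(Rational(-392, 5), -11388), -1))), 33765) = Add(Add(Rational(104883963, 57505483), Mul(863, Pow(Rational(-57332, 5), -1))), 33765) = Add(Add(Rational(104883963, 57505483), Mul(863, Rational(-5, 57332))), 33765) = Add(Add(Rational(104883963, 57505483), Rational(-4315, 57332)), 33765) = Add(Rational(5765071207571, 3296904351356), 33765) = Rational(111325740494742911, 3296904351356)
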